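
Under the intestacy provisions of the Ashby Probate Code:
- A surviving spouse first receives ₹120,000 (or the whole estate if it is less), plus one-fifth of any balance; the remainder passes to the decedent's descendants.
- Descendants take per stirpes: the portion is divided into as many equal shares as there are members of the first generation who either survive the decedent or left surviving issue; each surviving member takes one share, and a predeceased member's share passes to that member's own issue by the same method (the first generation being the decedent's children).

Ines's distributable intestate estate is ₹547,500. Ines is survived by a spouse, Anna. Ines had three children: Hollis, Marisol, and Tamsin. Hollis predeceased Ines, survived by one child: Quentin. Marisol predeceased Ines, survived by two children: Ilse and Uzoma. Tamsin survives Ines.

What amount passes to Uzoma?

Uzoma receives ₹57,000.

Anna first takes ₹120,000, leaving a balance of ₹427,500. Anna then takes one-fifth of the balance (₹85,500), for a total of ₹205,500. The remaining ₹342,000 passes to the descendants.
The descendants' portion (₹342,000) is divided into 3 shares of ₹114,000: Tamsin takes ₹114,000; Hollis's ₹114,000 share passes to Hollis's issue; Marisol's ₹114,000 share passes to Marisol's issue.
Hollis's share (₹114,000) passes entirely to Quentin.
Marisol's share (₹114,000) is divided into 2 shares of ₹57,000: Ilse and Uzoma each take ₹57,000.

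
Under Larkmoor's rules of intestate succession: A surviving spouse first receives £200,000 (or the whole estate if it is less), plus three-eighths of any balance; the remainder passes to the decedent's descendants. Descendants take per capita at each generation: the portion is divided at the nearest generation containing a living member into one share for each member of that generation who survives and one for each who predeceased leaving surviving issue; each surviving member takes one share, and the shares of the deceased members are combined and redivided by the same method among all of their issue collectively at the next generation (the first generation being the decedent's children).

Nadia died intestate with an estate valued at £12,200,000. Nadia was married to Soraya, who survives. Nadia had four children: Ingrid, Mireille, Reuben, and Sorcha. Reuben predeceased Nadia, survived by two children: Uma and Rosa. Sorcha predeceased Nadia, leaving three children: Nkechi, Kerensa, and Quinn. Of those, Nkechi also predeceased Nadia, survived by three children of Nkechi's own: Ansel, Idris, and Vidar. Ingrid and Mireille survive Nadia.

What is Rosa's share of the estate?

Rosa receives £750,000.

Soraya first takes £200,000, leaving a balance of £12,000,000. Soraya then takes three-eighths of the balance (£4,500,000), for a total of £4,700,000. The remaining £7,500,000 passes to the descendants.
The descendants' portion (£7,500,000) is divided at the children's generation into 4 shares of £1,875,000. Ingrid and Mireille each take £1,875,000. The 2 shares of the deceased (Reuben and Sorcha) are combined into a pool of £3,750,000.
That pool (£3,750,000) is divided at the grandchildren's generation into 5 shares of £750,000. Uma, Rosa, Kerensa, and Quinn each take £750,000. The remaining share for the deceased Nkechi (£750,000) is carried to the next generation.
That pool (£750,000) is divided at the great-grandchildren's generation equally among Ansel, Idris, and Vidar: £250,000 each.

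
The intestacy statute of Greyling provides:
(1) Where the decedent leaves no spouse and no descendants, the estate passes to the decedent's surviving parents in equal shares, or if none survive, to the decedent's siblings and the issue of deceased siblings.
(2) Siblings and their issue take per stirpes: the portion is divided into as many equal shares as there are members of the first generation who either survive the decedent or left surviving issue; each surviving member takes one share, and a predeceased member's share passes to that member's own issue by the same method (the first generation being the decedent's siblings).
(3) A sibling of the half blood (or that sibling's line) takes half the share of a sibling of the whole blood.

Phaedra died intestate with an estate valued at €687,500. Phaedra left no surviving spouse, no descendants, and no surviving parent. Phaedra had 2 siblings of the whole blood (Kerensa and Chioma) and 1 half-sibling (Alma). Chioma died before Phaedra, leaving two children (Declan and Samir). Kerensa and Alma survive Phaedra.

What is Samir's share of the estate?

Samir receives €137,500.

The entire €687,500 passes to the siblings and their issue.
Counting each half-blood sibling's line as half a unit, there are 5/2 units in €687,500, so one unit is €275,000. Whole-blood lines (Kerensa and Chioma) take €275,000 each; half-blood lines (Alma) take €137,500 each.
Chioma's share (€275,000) is divided into 2 shares of €137,500: Declan and Samir each take €137,500.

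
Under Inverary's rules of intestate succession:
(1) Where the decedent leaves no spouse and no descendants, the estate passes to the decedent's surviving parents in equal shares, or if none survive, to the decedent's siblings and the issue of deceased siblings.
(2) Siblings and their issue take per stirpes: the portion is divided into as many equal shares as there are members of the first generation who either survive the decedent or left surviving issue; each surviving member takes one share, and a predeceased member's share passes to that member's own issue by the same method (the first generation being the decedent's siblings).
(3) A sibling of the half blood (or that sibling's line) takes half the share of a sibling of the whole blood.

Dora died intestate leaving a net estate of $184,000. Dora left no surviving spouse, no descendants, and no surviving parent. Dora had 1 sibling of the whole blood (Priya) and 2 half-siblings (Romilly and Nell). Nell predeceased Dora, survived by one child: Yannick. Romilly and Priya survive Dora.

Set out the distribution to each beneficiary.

Romilly: $46,000; Yannick: $46,000; Priya: $92,000

The entire $184,000 passes to the siblings and their issue.
Counting each half-blood sibling's line as half a unit, there are 2 units in $184,000, so one unit is $92,000. Whole-blood lines (Priya) take $92,000 each; half-blood lines (Romilly and Nell) take $46,000 each.
Nell's share ($46,000) passes entirely to Yannick.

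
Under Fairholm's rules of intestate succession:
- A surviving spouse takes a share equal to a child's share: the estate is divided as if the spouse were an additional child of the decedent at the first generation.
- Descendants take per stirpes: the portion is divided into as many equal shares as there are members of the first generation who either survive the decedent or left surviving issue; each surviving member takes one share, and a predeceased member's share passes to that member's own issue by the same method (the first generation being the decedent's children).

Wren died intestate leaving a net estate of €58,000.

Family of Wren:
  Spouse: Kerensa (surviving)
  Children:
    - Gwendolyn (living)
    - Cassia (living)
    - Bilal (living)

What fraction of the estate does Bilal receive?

Bilal receives 1/4 of the estate.

The spouse counts as an additional share at the children's level, so there are 4 primary shares of €14,500. Kerensa takes one such share (€14,500).
The children's combined portion (€43,500) is divided into 3 shares of €14,500: Gwendolyn, Cassia, and Bilal each take €14,500.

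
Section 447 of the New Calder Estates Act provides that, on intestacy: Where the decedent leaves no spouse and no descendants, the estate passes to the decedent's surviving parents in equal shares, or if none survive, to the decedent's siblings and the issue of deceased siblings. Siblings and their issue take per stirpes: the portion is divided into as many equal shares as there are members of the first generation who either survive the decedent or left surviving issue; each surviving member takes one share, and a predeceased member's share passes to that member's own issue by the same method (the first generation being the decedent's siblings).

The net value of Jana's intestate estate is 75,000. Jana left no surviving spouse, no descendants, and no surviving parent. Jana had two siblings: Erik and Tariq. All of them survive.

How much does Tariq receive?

Tariq receives 37,500.

The entire 75,000 passes to the siblings and their issue.
That amount (75,000) is divided into 2 shares of 37,500: Erik and Tariq each take 37,500.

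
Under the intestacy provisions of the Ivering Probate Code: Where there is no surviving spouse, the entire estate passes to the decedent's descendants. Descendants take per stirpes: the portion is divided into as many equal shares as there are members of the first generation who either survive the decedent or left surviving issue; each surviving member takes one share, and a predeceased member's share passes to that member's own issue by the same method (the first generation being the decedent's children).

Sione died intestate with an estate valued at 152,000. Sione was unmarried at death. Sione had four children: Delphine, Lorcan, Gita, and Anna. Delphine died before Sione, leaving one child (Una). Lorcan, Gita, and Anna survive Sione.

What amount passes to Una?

Una receives 38,000.

The entire 152,000 passes to the descendants.
That amount (152,000) is divided into 4 shares of 38,000: Lorcan, Gita, and Anna each take 38,000; Delphine's 38,000 share passes to Delphine's issue.
Delphine's share (38,000) passes entirely to Una.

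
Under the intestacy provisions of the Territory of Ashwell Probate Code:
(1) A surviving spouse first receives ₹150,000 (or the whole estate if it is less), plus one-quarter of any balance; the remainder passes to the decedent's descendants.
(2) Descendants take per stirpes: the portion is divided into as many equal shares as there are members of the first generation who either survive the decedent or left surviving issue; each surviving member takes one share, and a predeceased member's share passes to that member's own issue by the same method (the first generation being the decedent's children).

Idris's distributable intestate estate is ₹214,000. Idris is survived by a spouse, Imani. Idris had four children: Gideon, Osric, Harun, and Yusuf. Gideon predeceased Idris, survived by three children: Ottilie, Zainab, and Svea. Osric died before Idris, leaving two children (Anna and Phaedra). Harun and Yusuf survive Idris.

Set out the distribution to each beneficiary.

Imani: ₹166,000; Ottilie: ₹4,000; Zainab: ₹4,000; Svea: ₹4,000; Anna: ₹6,000; Phaedra: ₹6,000; Harun: ₹12,000; Yusuf: ₹12,000

Imani first takes ₹150,000, leaving a balance of ₹64,000. Imani then takes one-quarter of the balance (₹16,000), for a total of ₹166,000. The remaining ₹48,000 passes to the descendants.
The descendants' portion (₹48,000) is divided into 4 shares of ₹12,000: Harun and Yusuf each take ₹12,000; Gideon's ₹12,000 share passes to Gideon's issue; Osric's ₹12,000 share passes to Osric's issue.
Gideon's share (₹12,000) is divided into 3 shares of ₹4,000: Ottilie, Zainab, and Svea each take ₹4,000.
Osric's share (₹12,000) is divided into 2 shares of ₹6,000: Anna and Phaedra each take ₹6,000.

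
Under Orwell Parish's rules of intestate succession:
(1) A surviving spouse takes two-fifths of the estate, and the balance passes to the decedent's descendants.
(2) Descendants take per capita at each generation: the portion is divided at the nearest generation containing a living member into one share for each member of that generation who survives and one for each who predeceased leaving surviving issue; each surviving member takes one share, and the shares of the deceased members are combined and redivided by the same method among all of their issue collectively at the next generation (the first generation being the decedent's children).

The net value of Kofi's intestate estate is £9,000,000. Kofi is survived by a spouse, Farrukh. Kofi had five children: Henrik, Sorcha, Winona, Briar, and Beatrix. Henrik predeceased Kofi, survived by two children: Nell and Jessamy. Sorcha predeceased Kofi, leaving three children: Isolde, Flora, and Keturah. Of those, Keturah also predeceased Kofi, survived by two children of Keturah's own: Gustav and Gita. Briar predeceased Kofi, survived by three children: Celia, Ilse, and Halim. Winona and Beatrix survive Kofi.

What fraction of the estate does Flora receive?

Farrukh takes two-fifths of £9,000,000 = £3,600,000. The remaining £5,400,000 passes to the descendants.
The descendants' portion (£5,400,000) is divided at the children's generation into 5 shares of £1,080,000. Winona and Beatrix each take £1,080,000. The 3 shares of the deceased (Henrik, Sorcha, and Briar) are combined into a pool of £3,240,000.
That pool (£3,240,000) is divided at the grandchildren's generation into 8 shares of £405,000. Nell, Jessamy, Isolde, Flora, Celia, Ilse, and Halim each take £405,000. The remaining share for the deceased Keturah (£405,000) is carried to the next generation.
That pool (£405,000) is divided at the great-grandchildren's generation equally among Gustav and Gita: £202,500 each.

Flora receives 9/200 of the estate.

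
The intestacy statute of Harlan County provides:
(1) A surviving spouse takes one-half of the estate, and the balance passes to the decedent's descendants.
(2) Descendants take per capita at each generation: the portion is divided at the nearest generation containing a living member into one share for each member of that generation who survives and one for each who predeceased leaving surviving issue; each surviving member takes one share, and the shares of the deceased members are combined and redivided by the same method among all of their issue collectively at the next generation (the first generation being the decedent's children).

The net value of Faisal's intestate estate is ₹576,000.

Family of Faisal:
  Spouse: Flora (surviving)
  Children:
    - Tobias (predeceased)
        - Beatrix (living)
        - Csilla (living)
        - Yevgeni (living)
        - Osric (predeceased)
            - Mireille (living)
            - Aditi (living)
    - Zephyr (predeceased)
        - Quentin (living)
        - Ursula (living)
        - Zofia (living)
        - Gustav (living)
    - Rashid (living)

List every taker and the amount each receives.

Flora: ₹288,000; Beatrix: ₹24,000; Csilla: ₹24,000; Yevgeni: ₹24,000; Mireille: ₹12,000; Aditi: ₹12,000; Quentin: ₹24,000; Ursula: ₹24,000; Zofia: ₹24,000; Gustav: ₹24,000; Rashid: ₹96,000

Flora takes one-half of ₹576,000 = ₹288,000. The remaining ₹288,000 passes to the descendants.
The descendants' portion (₹288,000) is divided at the children's generation into 3 shares of ₹96,000. Rashid takes ₹96,000. The 2 shares of the deceased (Tobias and Zephyr) are combined into a pool of ₹192,000.
That pool (₹192,000) is divided at the grandchildren's generation into 8 shares of ₹24,000. Beatrix, Csilla, Yevgeni, Quentin, Ursula, Zofia, and Gustav each take ₹24,000. The remaining share for the deceased Osric (₹24,000) is carried to the next generation.
That pool (₹24,000) is divided at the great-grandchildren's generation equally among Mireille and Aditi: ₹12,000 each.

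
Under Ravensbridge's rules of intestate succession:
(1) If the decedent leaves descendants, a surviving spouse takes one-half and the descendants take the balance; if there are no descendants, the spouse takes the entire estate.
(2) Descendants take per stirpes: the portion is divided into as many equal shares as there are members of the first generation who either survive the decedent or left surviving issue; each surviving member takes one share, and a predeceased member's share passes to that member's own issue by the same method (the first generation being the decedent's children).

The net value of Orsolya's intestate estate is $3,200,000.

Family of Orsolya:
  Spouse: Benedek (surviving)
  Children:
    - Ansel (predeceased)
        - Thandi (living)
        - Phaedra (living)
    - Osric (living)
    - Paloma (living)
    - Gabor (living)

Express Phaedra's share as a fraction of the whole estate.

Phaedra receives 1/16 of the estate.

Benedek takes one-half of $3,200,000 = $1,600,000. The remaining $1,600,000 passes to the descendants.
The descendants' portion ($1,600,000) is divided into 4 shares of $400,000: Osric, Paloma, and Gabor each take $400,000; Ansel's $400,000 share passes to Ansel's issue.
Ansel's share ($400,000) is divided into 2 shares of $200,000: Thandi and Phaedra each take $200,000.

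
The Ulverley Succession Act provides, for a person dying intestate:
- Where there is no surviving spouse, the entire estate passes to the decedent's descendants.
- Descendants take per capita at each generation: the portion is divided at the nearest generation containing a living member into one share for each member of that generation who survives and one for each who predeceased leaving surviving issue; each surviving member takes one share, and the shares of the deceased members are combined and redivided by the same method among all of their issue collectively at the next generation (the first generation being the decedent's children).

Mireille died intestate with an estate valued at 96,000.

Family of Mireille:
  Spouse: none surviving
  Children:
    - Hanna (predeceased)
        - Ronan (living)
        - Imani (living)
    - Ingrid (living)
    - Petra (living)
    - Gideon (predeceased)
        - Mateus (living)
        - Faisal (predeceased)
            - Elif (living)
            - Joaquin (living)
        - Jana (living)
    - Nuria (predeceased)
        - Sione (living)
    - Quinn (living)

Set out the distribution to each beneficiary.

The entire 96,000 passes to the descendants.
That amount (96,000) is divided at the children's generation into 6 shares of 16,000. Ingrid, Petra, and Quinn each take 16,000. The 3 shares of the deceased (Hanna, Gideon, and Nuria) are combined into a pool of 48,000.
That pool (48,000) is divided at the grandchildren's generation into 6 shares of 8,000. Ronan, Imani, Mateus, Jana, and Sione each take 8,000. The remaining share for the deceased Faisal (8,000) is carried to the next generation.
That pool (8,000) is divided at the great-grandchildren's generation equally among Elif and Joaquin: 4,000 each.

Ronan: 8,000; Imani: 8,000; Ingrid: 16,000; Petra: 16,000; Mateus: 8,000; Elif: 4,000; Joaquin: 4,000; Jana: 8,000; Sione: 8,000; Quinn: 16,000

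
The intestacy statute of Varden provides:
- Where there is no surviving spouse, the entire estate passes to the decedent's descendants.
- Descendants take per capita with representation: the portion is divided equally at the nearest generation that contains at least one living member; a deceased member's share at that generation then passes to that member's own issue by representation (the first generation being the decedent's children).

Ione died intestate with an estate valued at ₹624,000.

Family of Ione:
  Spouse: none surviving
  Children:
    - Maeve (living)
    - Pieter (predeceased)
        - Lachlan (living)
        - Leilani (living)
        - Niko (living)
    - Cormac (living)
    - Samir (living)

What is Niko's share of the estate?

Niko receives ₹52,000.

The entire ₹624,000 passes to the descendants.
That amount (₹624,000) is divided into 4 shares of ₹156,000: Maeve, Cormac, and Samir each take ₹156,000; Pieter's ₹156,000 share passes to Pieter's issue.
Pieter's share (₹156,000) is divided into 3 shares of ₹52,000: Lachlan, Leilani, and Niko each take ₹52,000.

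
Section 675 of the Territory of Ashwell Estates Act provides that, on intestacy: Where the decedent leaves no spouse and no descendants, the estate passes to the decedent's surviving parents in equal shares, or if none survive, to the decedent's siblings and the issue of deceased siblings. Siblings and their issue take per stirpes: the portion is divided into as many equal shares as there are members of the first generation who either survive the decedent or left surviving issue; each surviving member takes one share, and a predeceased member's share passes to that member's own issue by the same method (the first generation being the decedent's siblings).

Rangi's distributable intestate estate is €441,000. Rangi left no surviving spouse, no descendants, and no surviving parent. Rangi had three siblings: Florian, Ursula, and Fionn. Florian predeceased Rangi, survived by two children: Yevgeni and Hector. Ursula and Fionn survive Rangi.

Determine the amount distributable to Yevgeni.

The entire €441,000 passes to the siblings and their issue.
That amount (€441,000) is divided into 3 shares of €147,000: Ursula and Fionn each take €147,000; Florian's €147,000 share passes to Florian's issue.
Florian's share (€147,000) is divided into 2 shares of €73,500: Yevgeni and Hector each take €73,500.

Yevgeni receives €73,500.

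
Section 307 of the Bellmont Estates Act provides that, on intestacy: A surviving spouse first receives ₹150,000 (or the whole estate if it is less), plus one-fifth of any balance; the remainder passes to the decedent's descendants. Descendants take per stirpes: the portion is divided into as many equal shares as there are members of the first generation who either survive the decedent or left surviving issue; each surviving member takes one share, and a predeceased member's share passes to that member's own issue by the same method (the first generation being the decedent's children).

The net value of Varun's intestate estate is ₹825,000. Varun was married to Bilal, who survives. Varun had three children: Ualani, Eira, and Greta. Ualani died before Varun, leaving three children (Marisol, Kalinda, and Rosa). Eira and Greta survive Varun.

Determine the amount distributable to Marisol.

Marisol receives ₹60,000.

Bilal first takes ₹150,000, leaving a balance of ₹675,000. Bilal then takes one-fifth of the balance (₹135,000), for a total of ₹285,000. The remaining ₹540,000 passes to the descendants.
The descendants' portion (₹540,000) is divided into 3 shares of ₹180,000: Eira and Greta each take ₹180,000; Ualani's ₹180,000 share passes to Ualani's issue.
Ualani's share (₹180,000) is divided into 3 shares of ₹60,000: Marisol, Kalinda, and Rosa each take ₹60,000.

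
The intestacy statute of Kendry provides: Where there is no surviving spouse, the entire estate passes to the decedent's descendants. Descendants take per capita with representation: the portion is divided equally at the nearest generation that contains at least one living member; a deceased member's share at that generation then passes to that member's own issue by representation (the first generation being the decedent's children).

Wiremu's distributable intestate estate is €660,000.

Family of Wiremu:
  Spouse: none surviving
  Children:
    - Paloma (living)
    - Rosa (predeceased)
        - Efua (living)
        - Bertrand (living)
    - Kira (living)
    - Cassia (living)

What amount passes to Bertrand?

Bertrand receives €82,500.

The entire €660,000 passes to the descendants.
That amount (€660,000) is divided into 4 shares of €165,000: Paloma, Kira, and Cassia each take €165,000; Rosa's €165,000 share passes to Rosa's issue.
Rosa's share (€165,000) is divided into 2 shares of €82,500: Efua and Bertrand each take €82,500.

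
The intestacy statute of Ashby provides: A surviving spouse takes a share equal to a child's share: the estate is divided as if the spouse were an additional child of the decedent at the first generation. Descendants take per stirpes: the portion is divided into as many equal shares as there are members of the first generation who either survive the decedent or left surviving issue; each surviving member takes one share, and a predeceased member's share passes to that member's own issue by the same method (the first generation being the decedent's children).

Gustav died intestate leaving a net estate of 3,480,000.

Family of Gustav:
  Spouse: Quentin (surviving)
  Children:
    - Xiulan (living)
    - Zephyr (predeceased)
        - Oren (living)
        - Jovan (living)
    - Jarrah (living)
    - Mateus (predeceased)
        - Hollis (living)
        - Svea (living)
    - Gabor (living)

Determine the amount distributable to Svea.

Svea receives 290,000.

The spouse counts as an additional share at the children's level, so there are 6 primary shares of 580,000. Quentin takes one such share (580,000).
The children's combined portion (2,900,000) is divided into 5 shares of 580,000: Xiulan, Jarrah, and Gabor each take 580,000; Zephyr's 580,000 share passes to Zephyr's issue; Mateus's 580,000 share passes to Mateus's issue.
Zephyr's share (580,000) is divided into 2 shares of 290,000: Oren and Jovan each take 290,000.
Mateus's share (580,000) is divided into 2 shares of 290,000: Hollis and Svea each take 290,000.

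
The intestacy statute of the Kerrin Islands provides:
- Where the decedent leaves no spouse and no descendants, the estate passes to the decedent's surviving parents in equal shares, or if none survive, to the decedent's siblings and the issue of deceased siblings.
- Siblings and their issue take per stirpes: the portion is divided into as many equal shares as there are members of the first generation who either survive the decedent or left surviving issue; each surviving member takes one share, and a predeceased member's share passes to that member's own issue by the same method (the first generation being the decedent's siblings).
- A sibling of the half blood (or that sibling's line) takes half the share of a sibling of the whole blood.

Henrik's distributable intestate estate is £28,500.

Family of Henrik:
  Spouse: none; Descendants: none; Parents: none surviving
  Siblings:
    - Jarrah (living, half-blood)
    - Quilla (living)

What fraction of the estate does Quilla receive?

Quilla receives 2/3 of the estate.

The entire £28,500 passes to the siblings and their issue.
Counting each half-blood sibling's line as half a unit, there are 3/2 units in £28,500, so one unit is £19,000. Whole-blood lines (Quilla) take £19,000 each; half-blood lines (Jarrah) take £9,500 each.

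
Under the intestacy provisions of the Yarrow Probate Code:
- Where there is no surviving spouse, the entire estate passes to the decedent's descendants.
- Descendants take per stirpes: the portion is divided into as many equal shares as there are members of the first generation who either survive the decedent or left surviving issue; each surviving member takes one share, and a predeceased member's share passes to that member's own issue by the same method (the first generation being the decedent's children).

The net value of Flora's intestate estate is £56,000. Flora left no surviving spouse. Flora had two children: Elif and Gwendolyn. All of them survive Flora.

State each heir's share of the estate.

The entire £56,000 passes to the descendants.
That amount (£56,000) is divided into 2 shares of £28,000: Elif and Gwendolyn each take £28,000.

Elif: £28,000; Gwendolyn: £28,000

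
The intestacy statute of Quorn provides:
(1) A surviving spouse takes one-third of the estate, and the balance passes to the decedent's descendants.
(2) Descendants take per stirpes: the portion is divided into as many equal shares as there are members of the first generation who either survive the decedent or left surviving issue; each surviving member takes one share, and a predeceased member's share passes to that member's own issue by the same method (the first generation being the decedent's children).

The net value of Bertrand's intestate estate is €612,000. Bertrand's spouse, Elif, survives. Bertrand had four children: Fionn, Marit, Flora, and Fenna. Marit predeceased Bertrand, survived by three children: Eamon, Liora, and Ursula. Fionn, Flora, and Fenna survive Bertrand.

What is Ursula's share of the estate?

Ursula receives €34,000.

Elif takes one-third of €612,000 = €204,000. The remaining €408,000 passes to the descendants.
The descendants' portion (€408,000) is divided into 4 shares of €102,000: Fionn, Flora, and Fenna each take €102,000; Marit's €102,000 share passes to Marit's issue.
Marit's share (€102,000) is divided into 3 shares of €34,000: Eamon, Liora, and Ursula each take €34,000.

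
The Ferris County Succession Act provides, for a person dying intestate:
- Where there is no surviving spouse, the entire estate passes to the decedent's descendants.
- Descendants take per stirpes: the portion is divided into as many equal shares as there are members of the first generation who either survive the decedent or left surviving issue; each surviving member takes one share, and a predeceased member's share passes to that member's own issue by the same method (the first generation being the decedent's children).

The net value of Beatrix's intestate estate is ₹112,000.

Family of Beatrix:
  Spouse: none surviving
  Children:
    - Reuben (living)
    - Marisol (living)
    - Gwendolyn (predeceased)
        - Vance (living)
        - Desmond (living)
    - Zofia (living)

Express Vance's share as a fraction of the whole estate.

The entire ₹112,000 passes to the descendants.
That amount (₹112,000) is divided into 4 shares of ₹28,000: Reuben, Marisol, and Zofia each take ₹28,000; Gwendolyn's ₹28,000 share passes to Gwendolyn's issue.
Gwendolyn's share (₹28,000) is divided into 2 shares of ₹14,000: Vance and Desmond each take ₹14,000.

Vance receives 1/8 of the estate.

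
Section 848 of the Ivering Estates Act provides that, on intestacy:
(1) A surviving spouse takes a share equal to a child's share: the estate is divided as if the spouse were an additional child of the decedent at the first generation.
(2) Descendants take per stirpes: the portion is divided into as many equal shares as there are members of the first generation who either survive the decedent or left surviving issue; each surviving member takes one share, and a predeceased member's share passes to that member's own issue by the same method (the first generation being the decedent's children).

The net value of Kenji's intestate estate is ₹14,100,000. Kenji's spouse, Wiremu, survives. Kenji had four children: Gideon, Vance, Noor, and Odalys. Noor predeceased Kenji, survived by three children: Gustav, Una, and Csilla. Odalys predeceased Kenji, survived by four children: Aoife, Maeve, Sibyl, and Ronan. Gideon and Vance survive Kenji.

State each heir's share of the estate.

The spouse counts as an additional share at the children's level, so there are 5 primary shares of ₹2,820,000. Wiremu takes one such share (₹2,820,000).
The children's combined portion (₹11,280,000) is divided into 4 shares of ₹2,820,000: Gideon and Vance each take ₹2,820,000; Noor's ₹2,820,000 share passes to Noor's issue; Odalys's ₹2,820,000 share passes to Odalys's issue.
Noor's share (₹2,820,000) is divided into 3 shares of ₹940,000: Gustav, Una, and Csilla each take ₹940,000.
Odalys's share (₹2,820,000) is divided into 4 shares of ₹705,000: Aoife, Maeve, Sibyl, and Ronan each take ₹705,000.

Wiremu: ₹2,820,000; Gideon: ₹2,820,000; Vance: ₹2,820,000; Gustav: ₹940,000; Una: ₹940,000; Csilla: ₹940,000; Aoife: ₹705,000; Maeve: ₹705,000; Sibyl: ₹705,000; Ronan: ₹705,000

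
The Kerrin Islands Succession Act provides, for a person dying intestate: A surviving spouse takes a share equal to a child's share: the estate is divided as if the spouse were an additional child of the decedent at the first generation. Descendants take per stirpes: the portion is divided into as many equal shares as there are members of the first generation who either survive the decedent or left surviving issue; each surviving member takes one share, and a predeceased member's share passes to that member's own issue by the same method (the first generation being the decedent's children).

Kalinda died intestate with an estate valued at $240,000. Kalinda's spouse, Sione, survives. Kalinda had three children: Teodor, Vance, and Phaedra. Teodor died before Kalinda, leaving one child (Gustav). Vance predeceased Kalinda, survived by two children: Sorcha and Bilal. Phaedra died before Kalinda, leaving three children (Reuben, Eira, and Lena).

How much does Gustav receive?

The spouse counts as an additional share at the children's level, so there are 4 primary shares of $60,000. Sione takes one such share ($60,000).
The children's combined portion ($180,000) is divided into 3 shares of $60,000: Teodor's $60,000 share passes to Teodor's issue; Vance's $60,000 share passes to Vance's issue; Phaedra's $60,000 share passes to Phaedra's issue.
Teodor's share ($60,000) passes entirely to Gustav.
Vance's share ($60,000) is divided into 2 shares of $30,000: Sorcha and Bilal each take $30,000.
Phaedra's share ($60,000) is divided into 3 shares of $20,000: Reuben, Eira, and Lena each take $20,000.

Gustav receives $60,000.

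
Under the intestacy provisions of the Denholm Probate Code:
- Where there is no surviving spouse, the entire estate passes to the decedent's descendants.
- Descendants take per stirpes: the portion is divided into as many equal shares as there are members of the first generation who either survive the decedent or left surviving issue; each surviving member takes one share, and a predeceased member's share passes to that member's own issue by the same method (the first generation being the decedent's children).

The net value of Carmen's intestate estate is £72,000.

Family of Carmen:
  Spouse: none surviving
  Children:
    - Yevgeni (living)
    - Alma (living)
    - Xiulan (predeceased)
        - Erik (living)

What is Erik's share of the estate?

Erik receives £24,000.

The entire £72,000 passes to the descendants.
That amount (£72,000) is divided into 3 shares of £24,000: Yevgeni and Alma each take £24,000; Xiulan's £24,000 share passes to Xiulan's issue.
Xiulan's share (£24,000) passes entirely to Erik.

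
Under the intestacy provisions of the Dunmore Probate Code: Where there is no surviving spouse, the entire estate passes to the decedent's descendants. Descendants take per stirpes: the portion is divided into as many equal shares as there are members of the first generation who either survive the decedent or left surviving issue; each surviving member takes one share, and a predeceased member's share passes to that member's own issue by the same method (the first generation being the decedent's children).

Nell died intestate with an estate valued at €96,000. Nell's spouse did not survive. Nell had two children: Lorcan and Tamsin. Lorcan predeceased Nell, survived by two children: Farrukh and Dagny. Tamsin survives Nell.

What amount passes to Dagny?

The entire €96,000 passes to the descendants.
That amount (€96,000) is divided into 2 shares of €48,000: Tamsin takes €48,000; Lorcan's €48,000 share passes to Lorcan's issue.
Lorcan's share (€48,000) is divided into 2 shares of €24,000: Farrukh and Dagny each take €24,000.

Dagny receives €24,000.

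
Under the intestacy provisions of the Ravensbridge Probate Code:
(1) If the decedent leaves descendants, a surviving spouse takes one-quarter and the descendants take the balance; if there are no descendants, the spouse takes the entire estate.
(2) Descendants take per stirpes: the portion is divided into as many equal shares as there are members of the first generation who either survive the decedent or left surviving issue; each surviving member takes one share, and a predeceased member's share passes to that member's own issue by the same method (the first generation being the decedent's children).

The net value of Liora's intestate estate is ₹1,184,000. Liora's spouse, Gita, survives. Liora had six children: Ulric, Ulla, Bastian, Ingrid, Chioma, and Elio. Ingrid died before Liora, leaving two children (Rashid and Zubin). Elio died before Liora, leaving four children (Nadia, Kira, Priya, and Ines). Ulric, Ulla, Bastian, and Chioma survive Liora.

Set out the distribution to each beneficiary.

Gita takes one-quarter of ₹1,184,000 = ₹296,000. The remaining ₹888,000 passes to the descendants.
The descendants' portion (₹888,000) is divided into 6 shares of ₹148,000: Ulric, Ulla, Bastian, and Chioma each take ₹148,000; Ingrid's ₹148,000 share passes to Ingrid's issue; Elio's ₹148,000 share passes to Elio's issue.
Ingrid's share (₹148,000) is divided into 2 shares of ₹74,000: Rashid and Zubin each take ₹74,000.
Elio's share (₹148,000) is divided into 4 shares of ₹37,000: Nadia, Kira, Priya, and Ines each take ₹37,000.

Gita: ₹296,000; Ulric: ₹148,000; Ulla: ₹148,000; Bastian: ₹148,000; Rashid: ₹74,000; Zubin: ₹74,000; Chioma: ₹148,000; Nadia: ₹37,000; Kira: ₹37,000; Priya: ₹37,000; Ines: ₹37,000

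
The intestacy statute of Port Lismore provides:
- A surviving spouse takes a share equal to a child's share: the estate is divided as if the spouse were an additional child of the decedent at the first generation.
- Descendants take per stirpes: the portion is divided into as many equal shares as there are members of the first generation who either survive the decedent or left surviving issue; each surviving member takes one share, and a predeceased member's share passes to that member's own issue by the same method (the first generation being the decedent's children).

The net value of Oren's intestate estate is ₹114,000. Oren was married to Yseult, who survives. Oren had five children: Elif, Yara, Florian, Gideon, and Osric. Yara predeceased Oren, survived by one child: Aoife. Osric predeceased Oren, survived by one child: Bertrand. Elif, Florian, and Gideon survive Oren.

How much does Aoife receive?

The spouse counts as an additional share at the children's level, so there are 6 primary shares of ₹19,000. Yseult takes one such share (₹19,000).
The children's combined portion (₹95,000) is divided into 5 shares of ₹19,000: Elif, Florian, and Gideon each take ₹19,000; Yara's ₹19,000 share passes to Yara's issue; Osric's ₹19,000 share passes to Osric's issue.
Yara's share (₹19,000) passes entirely to Aoife.
Osric's share (₹19,000) passes entirely to Bertrand.

Aoife receives ₹19,000.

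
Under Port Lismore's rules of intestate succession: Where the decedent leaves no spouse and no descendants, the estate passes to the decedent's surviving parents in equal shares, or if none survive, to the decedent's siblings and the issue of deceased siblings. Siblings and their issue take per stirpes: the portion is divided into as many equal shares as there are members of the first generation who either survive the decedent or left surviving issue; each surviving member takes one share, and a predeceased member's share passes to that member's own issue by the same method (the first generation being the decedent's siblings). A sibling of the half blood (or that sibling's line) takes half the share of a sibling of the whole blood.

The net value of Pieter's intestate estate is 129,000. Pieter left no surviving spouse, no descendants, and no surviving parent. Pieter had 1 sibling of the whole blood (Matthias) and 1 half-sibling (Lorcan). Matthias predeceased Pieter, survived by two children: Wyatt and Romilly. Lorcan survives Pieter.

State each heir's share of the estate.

Lorcan: 43,000; Wyatt: 43,000; Romilly: 43,000

The entire 129,000 passes to the siblings and their issue.
Counting each half-blood sibling's line as half a unit, there are 3/2 units in 129,000, so one unit is 86,000. Whole-blood lines (Matthias) take 86,000 each; half-blood lines (Lorcan) take 43,000 each.
Matthias's share (86,000) is divided into 2 shares of 43,000: Wyatt and Romilly each take 43,000.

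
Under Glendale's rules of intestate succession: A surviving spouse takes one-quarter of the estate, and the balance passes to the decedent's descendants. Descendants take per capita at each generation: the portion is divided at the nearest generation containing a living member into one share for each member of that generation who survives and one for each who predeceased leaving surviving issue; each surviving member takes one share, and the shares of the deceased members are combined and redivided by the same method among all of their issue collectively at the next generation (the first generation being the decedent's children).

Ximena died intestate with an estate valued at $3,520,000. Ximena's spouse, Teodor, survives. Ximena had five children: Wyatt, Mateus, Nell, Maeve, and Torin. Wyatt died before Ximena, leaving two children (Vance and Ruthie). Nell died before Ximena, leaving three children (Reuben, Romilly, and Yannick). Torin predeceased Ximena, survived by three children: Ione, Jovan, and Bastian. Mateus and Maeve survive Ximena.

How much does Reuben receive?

Reuben receives $198,000.

Teodor takes one-quarter of $3,520,000 = $880,000. The remaining $2,640,000 passes to the descendants.
The descendants' portion ($2,640,000) is divided at the children's generation into 5 shares of $528,000. Mateus and Maeve each take $528,000. The 3 shares of the deceased (Wyatt, Nell, and Torin) are combined into a pool of $1,584,000.
That pool ($1,584,000) is divided at the grandchildren's generation equally among Vance, Ruthie, Reuben, Romilly, Yannick, Ione, Jovan, and Bastian: $198,000 each.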